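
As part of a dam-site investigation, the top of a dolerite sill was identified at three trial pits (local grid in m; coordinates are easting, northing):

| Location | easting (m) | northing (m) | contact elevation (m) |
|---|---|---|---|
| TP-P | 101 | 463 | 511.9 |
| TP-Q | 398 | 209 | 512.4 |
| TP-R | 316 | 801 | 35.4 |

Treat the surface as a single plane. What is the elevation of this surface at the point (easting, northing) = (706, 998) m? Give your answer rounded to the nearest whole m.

Let the plane be z = a·easting + b·northing + c.
TP-Q−TP-P: 297a − 254b = 0.5;  TP-R−TP-P: 215a + 338b = −476.5.
Solving gives a = −0.77977, b = −0.91375.
Then c = 511.9 − a·101 − b·463 = 1013.72.
At (706, 998): z = −550.5 − 911.9 + 1013.72 = -448.7 m.

-449 m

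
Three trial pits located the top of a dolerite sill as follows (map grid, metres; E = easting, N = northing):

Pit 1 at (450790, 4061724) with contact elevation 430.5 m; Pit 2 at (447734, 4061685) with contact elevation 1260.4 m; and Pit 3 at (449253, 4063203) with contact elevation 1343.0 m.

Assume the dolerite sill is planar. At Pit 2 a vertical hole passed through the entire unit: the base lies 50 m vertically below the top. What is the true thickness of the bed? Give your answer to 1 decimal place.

45.9 m

Two edge vectors: Pit 1→Pit 2 = (-3056, -39, 829.9), Pit 1→Pit 3 = (-1537, 1479, 912.5).
Normal n = (Pit 1→Pit 2) × (Pit 1→Pit 3) = (-1263009.6, 1513043.7, -4579767).
So ∂z/∂E = −n_x/n_z = −0.27578 and ∂z/∂N = −n_y/n_z = 0.33038.
|∇z| = √(a²+b²) = 0.43035, so dip δ = arctan(0.43035) = 23.28°.
True thickness = vertical thickness × cos δ = 50 × cos 23.28° = 45.9 m.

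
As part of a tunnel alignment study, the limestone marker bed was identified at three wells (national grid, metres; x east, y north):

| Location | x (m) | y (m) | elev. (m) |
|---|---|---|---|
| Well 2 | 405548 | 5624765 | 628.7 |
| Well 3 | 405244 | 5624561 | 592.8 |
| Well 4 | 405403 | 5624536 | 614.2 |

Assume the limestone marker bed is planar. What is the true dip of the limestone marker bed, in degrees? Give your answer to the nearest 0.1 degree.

7.6°

Let the plane be z = a·x + b·y + c.
Well 3−Well 2: −304a − 204b = −35.9;  Well 4−Well 2: −145a − 229b = −14.5.
Solving gives a = 0.13146, b = −0.01992.
Gradient magnitude |∇z| = √(a² + b²) = √(0.01728 + 0.00040) = 0.13296.
True dip = arctan(0.13296) = 7.6°, dipping toward W (azimuth ≈ 279°).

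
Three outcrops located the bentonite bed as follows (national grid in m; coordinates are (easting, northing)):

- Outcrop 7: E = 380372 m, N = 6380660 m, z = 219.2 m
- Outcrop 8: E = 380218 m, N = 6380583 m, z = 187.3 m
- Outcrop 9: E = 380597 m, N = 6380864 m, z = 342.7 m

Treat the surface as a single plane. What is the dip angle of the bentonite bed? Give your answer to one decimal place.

Let the plane be z = a·E + b·N + c.
Outcrop 8−Outcrop 7: −154a − 77b = −31.9;  Outcrop 9−Outcrop 7: 225a + 204b = 123.5.
Solving gives a = −0.21304, b = 0.84036.
Gradient magnitude |∇z| = √(a² + b²) = √(0.04538 + 0.70620) = 0.86694.
True dip = arctan(0.86694) = 40.9°, dipping toward SSE (azimuth ≈ 166°).

40.9°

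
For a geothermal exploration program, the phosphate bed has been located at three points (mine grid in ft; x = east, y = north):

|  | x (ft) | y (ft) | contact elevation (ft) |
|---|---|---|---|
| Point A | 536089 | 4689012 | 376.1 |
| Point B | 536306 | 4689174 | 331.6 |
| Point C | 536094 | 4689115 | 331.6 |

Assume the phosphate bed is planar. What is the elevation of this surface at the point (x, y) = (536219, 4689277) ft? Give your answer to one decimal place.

275.9 ft

Let the plane be z = a·x + b·y + c.
Point B−Point A: 217a + 162b = −44.5;  Point C−Point A: 5a + 103b = −44.5.
Solving gives a = 0.121883849, b = −0.437955527.
Then c = 376.1 − a·536089 − b·4689012 = 1988614.23.
At (536219, 4689277): z = 65356.4 − 2053694.8 + 1988614.23 = 275.9 ft.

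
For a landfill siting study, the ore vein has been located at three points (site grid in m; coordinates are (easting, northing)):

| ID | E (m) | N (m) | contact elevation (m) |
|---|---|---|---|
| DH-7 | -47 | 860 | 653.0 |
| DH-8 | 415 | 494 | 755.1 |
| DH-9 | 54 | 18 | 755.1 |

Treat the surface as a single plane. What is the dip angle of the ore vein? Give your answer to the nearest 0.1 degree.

Two edge vectors: DH-7→DH-8 = (462, -366, 102.1), DH-7→DH-9 = (101, -842, 102.1).
Normal n = (DH-7→DH-8) × (DH-7→DH-9) = (48599.6, -36858.1, -352038).
So ∂z/∂E = −n_x/n_z = 0.13805 and ∂z/∂N = −n_y/n_z = −0.10470.
Gradient magnitude |∇z| = √(a² + b²) = √(0.01906 + 0.01096) = 0.17326.
True dip = arctan(0.17326) = 9.8°, dipping toward NW (azimuth ≈ 307°).

9.8°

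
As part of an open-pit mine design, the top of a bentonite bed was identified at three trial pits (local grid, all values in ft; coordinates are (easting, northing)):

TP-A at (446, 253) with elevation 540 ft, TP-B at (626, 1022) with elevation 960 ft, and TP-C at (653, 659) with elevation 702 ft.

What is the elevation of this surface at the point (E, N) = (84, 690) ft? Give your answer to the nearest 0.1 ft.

Two edge vectors: TP-A→TP-B = (180, 769, 420), TP-A→TP-C = (207, 406, 162).
Normal n = (TP-A→TP-B) × (TP-A→TP-C) = (-45942, 57780, -86103).
So ∂z/∂E = −n_x/n_z = −0.533570 and ∂z/∂N = −n_y/n_z = 0.671057.
Intercept c from TP-A: 540 + 237.97 − 169.78 = 608.19.
At (84, 690): z = −44.8 + 463.0 + 608.19 = 1026.4 ft.

1026.4 ft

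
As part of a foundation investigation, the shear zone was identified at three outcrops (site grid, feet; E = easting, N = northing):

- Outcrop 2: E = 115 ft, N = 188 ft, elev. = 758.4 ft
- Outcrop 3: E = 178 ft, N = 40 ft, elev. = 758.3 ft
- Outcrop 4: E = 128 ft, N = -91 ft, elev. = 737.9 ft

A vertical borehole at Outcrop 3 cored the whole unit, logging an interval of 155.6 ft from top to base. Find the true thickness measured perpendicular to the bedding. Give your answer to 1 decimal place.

Let the plane be z = a·E + b·N + c.
Outcrop 3−Outcrop 2: 63a − 148b = −0.1;  Outcrop 4−Outcrop 2: 13a − 279b = −20.5.
Solving gives a = 0.19205, b = 0.08243.
|∇z| = √(a²+b²) = 0.20899, so dip δ = arctan(0.20899) = 11.80°.
True thickness = vertical thickness × cos δ = 155.6 × cos 11.80° = 152.3 ft.

152.3 ft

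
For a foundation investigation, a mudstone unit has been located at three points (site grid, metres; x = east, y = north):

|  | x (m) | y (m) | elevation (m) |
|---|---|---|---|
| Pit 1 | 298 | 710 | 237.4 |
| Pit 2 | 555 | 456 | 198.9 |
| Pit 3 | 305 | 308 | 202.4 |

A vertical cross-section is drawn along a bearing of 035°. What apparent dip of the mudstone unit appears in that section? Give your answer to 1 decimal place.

Two edge vectors: Pit 1→Pit 2 = (257, -254, -38.5), Pit 1→Pit 3 = (7, -402, -35).
Normal n = (Pit 1→Pit 2) × (Pit 1→Pit 3) = (-6587, 8725.5, -101536).
So ∂z/∂x = −n_x/n_z = −0.06487 and ∂z/∂y = −n_y/n_z = 0.08594.
Unit vector along 035° is (sin 35°, cos 35°) = (0.5736, 0.8192).
Slope in that direction = a·(0.5736) + b·(0.8192) = 0.03318.
Apparent dip = arctan|0.03318| = 1.9° (true dip is 6.1°, so apparent ≤ true as expected).

1.9°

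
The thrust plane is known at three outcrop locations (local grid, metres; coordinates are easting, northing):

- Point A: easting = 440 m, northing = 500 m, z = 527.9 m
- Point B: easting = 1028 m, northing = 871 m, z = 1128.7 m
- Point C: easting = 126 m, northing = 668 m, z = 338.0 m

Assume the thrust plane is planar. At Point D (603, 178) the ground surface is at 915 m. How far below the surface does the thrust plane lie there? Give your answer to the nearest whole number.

Let the plane be z = a·easting + b·northing + c.
Point B−Point A: 588a + 371b = 600.8;  Point C−Point A: −314a + 168b = −189.9.
Solving gives a = 0.79612, b = 0.35763.
Then c = 527.9 − a·440 − b·500 = −1.21.
At (603, 178): z_contact = 480.1 + 63.7 − 1.21 = 542.5 m.
Depth below ground = 915 − 542.5 = 372 m.

372 m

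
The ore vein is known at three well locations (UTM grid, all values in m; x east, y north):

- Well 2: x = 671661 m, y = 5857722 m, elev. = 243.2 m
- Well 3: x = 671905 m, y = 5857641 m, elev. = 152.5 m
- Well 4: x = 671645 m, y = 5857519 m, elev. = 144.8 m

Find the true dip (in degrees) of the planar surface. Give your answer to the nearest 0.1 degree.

Let the plane be z = a·x + b·y + c.
Well 3−Well 2: 244a − 81b = −90.7;  Well 4−Well 2: −16a − 203b = −98.4.
Solving gives a = −0.20543, b = 0.50092.
Gradient magnitude |∇z| = √(a² + b²) = √(0.04220 + 0.25092) = 0.54141.
True dip = arctan(0.54141) = 28.4°, dipping toward SSE (azimuth ≈ 158°).

28.4°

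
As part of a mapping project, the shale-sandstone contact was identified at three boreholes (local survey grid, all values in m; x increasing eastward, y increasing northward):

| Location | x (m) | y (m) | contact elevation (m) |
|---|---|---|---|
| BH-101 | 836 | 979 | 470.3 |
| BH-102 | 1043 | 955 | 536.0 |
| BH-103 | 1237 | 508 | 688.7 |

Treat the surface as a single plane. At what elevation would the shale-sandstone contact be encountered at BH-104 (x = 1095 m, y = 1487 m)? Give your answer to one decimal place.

437.0 m

Let the plane be z = a·x + b·y + c.
BH-102−BH-101: 207a − 24b = 65.7;  BH-103−BH-101: 401a − 471b = 218.4.
Solving gives a = 0.292503, b = −0.214663.
Then c = 470.3 − a·836 − b·979 = 435.92.
At (1095, 1487): z = 320.3 − 319.2 + 435.92 = 437.0 m.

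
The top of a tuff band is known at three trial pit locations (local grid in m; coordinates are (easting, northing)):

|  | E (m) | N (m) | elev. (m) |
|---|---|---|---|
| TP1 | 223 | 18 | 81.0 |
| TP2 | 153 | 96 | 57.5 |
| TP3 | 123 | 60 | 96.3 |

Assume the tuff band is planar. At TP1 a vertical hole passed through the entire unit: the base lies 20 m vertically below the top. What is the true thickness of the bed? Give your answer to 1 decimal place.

15.4 m

Let the plane be z = a·E + b·N + c.
TP2−TP1: −70a + 78b = −23.5;  TP3−TP1: −100a + 42b = 15.3.
Solving gives a = −0.44864, b = −0.70391.
|∇z| = √(a²+b²) = 0.83473, so dip δ = arctan(0.83473) = 39.85°.
True thickness = vertical thickness × cos δ = 20 × cos 39.85° = 15.4 m.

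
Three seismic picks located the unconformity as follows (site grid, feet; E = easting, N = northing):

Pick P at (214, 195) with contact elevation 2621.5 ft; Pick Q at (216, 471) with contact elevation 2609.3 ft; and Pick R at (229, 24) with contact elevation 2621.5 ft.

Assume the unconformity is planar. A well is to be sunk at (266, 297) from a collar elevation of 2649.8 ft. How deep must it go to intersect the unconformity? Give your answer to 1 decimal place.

Let the plane be z = a·E + b·N + c.
Pick Q−Pick P: 2a + 276b = −12.2;  Pick R−Pick P: 15a − 171b = 0.
Solving gives a = −0.46546, b = −0.04083.
Then c = 2621.5 − a·214 − b·195 = 2729.07.
At (266, 297): z_contact = −123.81 − 12.13 + 2729.07 = 2593.13 ft.
Depth below ground = 2649.8 − 2593.13 = 56.7 ft.

56.7 ft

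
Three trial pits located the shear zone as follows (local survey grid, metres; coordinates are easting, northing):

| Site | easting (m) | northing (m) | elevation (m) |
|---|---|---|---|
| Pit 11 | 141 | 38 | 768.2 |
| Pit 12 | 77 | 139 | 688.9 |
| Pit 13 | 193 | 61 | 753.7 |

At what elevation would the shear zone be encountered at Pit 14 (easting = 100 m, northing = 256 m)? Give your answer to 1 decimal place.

602.2 m

Let the plane be z = a·easting + b·northing + c.
Pit 12−Pit 11: −64a + 101b = −79.3;  Pit 13−Pit 11: 52a + 23b = −14.5.
Solving gives a = 0.05345, b = −0.75128.
Then c = 768.2 − a·141 − b·38 = 789.21.
At (100, 256): z = 5.3 − 192.3 + 789.21 = 602.2 m.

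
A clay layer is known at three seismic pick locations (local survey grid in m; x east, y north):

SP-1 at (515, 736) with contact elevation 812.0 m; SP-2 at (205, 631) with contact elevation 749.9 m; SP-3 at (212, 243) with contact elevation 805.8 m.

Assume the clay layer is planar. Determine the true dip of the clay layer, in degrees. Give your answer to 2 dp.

15.87°

Two edge vectors: SP-1→SP-2 = (-310, -105, -62.1), SP-1→SP-3 = (-303, -493, -6.2).
Normal n = (SP-1→SP-2) × (SP-1→SP-3) = (-29964.3, 16894.3, 121015).
So ∂z/∂x = −n_x/n_z = 0.24761 and ∂z/∂y = −n_y/n_z = −0.13961.
Gradient magnitude |∇z| = √(a² + b²) = √(0.06131 + 0.01949) = 0.28425.
True dip = arctan(0.28425) = 15.87°, dipping toward WNW (azimuth ≈ 299°).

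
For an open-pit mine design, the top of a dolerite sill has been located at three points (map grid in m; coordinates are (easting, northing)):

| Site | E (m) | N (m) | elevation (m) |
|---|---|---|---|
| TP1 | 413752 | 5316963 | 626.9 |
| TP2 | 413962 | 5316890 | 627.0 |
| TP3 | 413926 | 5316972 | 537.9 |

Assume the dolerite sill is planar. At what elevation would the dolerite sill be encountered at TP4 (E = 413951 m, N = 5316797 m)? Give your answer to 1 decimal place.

Let the plane be z = a·E + b·N + c.
TP2−TP1: 210a − 73b = 0.1;  TP3−TP1: 174a + 9b = −89.
Solving gives a = −0.445182292, b = −1.282031250.
Then c = 626.9 − a·413752 − b·5316963 = 7001334.68.
At (413951, 5316797): z = −184283.7 − 6816299.9 + 7001334.68 = 751.1 m.

751.1 m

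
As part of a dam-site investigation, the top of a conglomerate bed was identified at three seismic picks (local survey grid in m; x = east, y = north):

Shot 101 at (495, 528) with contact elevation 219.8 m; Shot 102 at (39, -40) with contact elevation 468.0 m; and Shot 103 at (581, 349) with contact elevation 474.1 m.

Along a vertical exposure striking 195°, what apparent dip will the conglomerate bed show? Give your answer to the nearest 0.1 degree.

39.3°

Two edge vectors: Shot 101→Shot 102 = (-456, -568, 248.2), Shot 101→Shot 103 = (86, -179, 254.3).
Normal n = (Shot 101→Shot 102) × (Shot 101→Shot 103) = (-100014.6, 137306, 130472).
So ∂z/∂x = −n_x/n_z = 0.76656 and ∂z/∂y = −n_y/n_z = −1.05238.
Unit vector along 195° is (sin 195°, cos 195°) = (-0.2588, -0.9659).
Slope in that direction = a·(-0.2588) + b·(-0.9659) = 0.81812.
Apparent dip = arctan|0.81812| = 39.3° (true dip is 52.5°, so apparent ≤ true as expected).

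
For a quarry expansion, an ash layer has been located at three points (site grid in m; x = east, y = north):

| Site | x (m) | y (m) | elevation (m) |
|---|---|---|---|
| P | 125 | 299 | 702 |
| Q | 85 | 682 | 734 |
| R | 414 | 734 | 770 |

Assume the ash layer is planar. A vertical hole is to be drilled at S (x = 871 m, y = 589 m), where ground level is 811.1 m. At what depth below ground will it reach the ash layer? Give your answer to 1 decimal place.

11.4 m

Let the plane be z = a·x + b·y + c.
Q−P: −40a + 383b = 32;  R−P: 289a + 435b = 68.
Solving gives a = 0.09465, b = 0.09344.
Then c = 702 − a·125 − b·299 = 662.23.
At (871, 589): z_contact = 82.44 + 55.03 + 662.23 = 799.71 m.
Depth below ground = 811.1 − 799.71 = 11.4 m.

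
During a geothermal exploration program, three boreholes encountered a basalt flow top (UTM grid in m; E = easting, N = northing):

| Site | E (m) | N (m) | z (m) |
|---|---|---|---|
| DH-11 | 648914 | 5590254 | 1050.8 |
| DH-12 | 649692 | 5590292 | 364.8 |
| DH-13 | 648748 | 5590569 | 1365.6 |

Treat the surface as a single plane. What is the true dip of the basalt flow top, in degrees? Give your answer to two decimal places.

Two edge vectors: DH-11→DH-12 = (778, 38, -686), DH-11→DH-13 = (-166, 315, 314.8).
Normal n = (DH-11→DH-12) × (DH-11→DH-13) = (228052.4, -131038.4, 251378).
So ∂z/∂E = −n_x/n_z = −0.90721 and ∂z/∂N = −n_y/n_z = 0.52128.
Gradient magnitude |∇z| = √(a² + b²) = √(0.82303 + 0.27173) = 1.04631.
True dip = arctan(1.04631) = 46.30°, dipping toward ESE (azimuth ≈ 120°).

46.30°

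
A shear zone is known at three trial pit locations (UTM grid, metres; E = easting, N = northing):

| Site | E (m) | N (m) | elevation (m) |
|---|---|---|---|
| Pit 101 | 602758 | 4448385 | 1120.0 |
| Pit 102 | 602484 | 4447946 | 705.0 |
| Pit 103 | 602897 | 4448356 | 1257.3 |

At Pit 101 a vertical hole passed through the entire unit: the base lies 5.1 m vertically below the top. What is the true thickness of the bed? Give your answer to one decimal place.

3.5 m

Let the plane be z = a·E + b·N + c.
Pit 102−Pit 101: −274a − 439b = −415;  Pit 103−Pit 101: 139a − 29b = 137.3.
Solving gives a = 1.04847, b = 0.29093.
|∇z| = √(a²+b²) = 1.08808, so dip δ = arctan(1.08808) = 47.42°.
True thickness = vertical thickness × cos δ = 5.1 × cos 47.42° = 3.5 m.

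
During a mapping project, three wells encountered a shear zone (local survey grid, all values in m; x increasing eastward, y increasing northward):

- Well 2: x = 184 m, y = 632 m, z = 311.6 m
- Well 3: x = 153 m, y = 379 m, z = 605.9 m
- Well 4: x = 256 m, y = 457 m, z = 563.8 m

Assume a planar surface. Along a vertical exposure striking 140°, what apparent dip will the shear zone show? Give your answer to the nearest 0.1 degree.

Two edge vectors: Well 2→Well 3 = (-31, -253, 294.3), Well 2→Well 4 = (72, -175, 252.2).
Normal n = (Well 2→Well 3) × (Well 2→Well 4) = (-12304.1, 29007.8, 23641).
So ∂z/∂x = −n_x/n_z = 0.52046 and ∂z/∂y = −n_y/n_z = −1.22701.
Unit vector along 140° is (sin 140°, cos 140°) = (0.6428, -0.7660).
Slope in that direction = a·(0.6428) + b·(-0.7660) = 1.27449.
Apparent dip = arctan|1.27449| = 51.9° (true dip is 53.1°, so apparent ≤ true as expected).

51.9°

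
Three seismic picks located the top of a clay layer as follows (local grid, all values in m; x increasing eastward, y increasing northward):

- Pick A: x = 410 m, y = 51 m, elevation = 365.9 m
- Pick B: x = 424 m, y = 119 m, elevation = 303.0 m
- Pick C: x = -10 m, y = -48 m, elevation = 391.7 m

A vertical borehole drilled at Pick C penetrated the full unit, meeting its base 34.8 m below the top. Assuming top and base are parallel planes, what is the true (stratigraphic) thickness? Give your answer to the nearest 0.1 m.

24.9 m

Two edge vectors: Pick A→Pick B = (14, 68, -62.9), Pick A→Pick C = (-420, -99, 25.8).
Normal n = (Pick A→Pick B) × (Pick A→Pick C) = (-4472.7, 26056.8, 27174).
So ∂z/∂x = −n_x/n_z = 0.16459 and ∂z/∂y = −n_y/n_z = −0.95889.
|∇z| = √(a²+b²) = 0.97291, so dip δ = arctan(0.97291) = 44.21°.
True thickness = vertical thickness × cos δ = 34.8 × cos 44.21° = 24.9 m.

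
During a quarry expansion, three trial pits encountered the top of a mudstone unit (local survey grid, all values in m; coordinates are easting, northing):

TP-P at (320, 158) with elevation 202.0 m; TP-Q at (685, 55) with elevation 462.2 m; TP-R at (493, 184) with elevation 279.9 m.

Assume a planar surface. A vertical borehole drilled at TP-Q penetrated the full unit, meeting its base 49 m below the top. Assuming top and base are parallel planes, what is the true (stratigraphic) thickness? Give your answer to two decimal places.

38.01 m

Let the plane be z = a·easting + b·northing + c.
TP-Q−TP-P: 365a − 103b = 260.2;  TP-R−TP-P: 173a + 26b = 77.9.
Solving gives a = 0.54154, b = −0.60717.
|∇z| = √(a²+b²) = 0.81358, so dip δ = arctan(0.81358) = 39.13°.
True thickness = vertical thickness × cos δ = 49 × cos 39.13° = 38.01 m.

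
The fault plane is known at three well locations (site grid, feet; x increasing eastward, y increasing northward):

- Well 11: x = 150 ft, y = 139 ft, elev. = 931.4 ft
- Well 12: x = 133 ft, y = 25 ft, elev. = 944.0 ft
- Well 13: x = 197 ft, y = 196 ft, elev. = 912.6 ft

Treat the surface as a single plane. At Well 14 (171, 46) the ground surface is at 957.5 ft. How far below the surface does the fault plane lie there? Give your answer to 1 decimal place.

27.1 ft

Let the plane be z = a·x + b·y + c.
Well 12−Well 11: −17a − 114b = 12.6;  Well 13−Well 11: 47a + 57b = −18.8.
Solving gives a = −0.32468, b = −0.06211.
Then c = 931.4 − a·150 − b·139 = 988.73.
At (171, 46): z_contact = −55.52 − 2.86 + 988.73 = 930.36 ft.
Depth below ground = 957.5 − 930.36 = 27.1 ft.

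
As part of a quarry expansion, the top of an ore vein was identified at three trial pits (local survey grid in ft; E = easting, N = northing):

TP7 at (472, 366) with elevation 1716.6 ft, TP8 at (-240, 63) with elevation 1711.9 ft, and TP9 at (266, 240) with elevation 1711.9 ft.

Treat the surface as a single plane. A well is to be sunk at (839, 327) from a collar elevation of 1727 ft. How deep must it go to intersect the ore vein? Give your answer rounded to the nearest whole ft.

Let the plane be z = a·E + b·N + c.
TP8−TP7: −712a − 303b = −4.7;  TP9−TP7: −206a − 126b = −4.7.
Solving gives a = −0.03048, b = 0.08713.
Then c = 1716.6 − a·472 − b·366 = 1699.10.
At (839, 327): z_contact = −25.6 + 28.5 + 1699.10 = 1702.0 ft.
Depth below ground = 1727 − 1702.0 = 25 ft.

25 ft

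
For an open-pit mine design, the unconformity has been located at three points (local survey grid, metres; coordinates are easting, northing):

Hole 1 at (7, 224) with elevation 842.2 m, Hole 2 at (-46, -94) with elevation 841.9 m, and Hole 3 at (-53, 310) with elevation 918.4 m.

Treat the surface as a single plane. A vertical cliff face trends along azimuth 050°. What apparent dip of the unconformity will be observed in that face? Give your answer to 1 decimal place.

34.0°

Let the plane be z = a·easting + b·northing + c.
Hole 2−Hole 1: −53a − 318b = −0.3;  Hole 3−Hole 1: −60a + 86b = 76.2.
Solving gives a = −1.02402, b = 0.17161.
Unit vector along 050° is (sin 50°, cos 50°) = (0.7660, 0.6428).
Slope in that direction = a·(0.7660) + b·(0.6428) = −0.67413.
Apparent dip = arctan|0.67413| = 34.0° (true dip is 46.1°, so apparent ≤ true as expected).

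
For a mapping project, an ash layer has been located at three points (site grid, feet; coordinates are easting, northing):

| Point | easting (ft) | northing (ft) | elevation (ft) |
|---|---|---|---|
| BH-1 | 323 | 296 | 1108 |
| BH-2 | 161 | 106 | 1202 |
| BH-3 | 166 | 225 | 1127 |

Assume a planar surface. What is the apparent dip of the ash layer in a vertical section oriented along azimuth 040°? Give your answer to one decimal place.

Two edge vectors: BH-1→BH-2 = (-162, -190, 94), BH-1→BH-3 = (-157, -71, 19).
Normal n = (BH-1→BH-2) × (BH-1→BH-3) = (3064, -11680, -18328).
So ∂z/∂easting = −n_x/n_z = 0.16718 and ∂z/∂northing = −n_y/n_z = −0.63728.
Unit vector along 040° is (sin 40°, cos 40°) = (0.6428, 0.7660).
Slope in that direction = a·(0.6428) + b·(0.7660) = −0.38072.
Apparent dip = arctan|0.38072| = 20.8° (true dip is 33.4°, so apparent ≤ true as expected).

20.8°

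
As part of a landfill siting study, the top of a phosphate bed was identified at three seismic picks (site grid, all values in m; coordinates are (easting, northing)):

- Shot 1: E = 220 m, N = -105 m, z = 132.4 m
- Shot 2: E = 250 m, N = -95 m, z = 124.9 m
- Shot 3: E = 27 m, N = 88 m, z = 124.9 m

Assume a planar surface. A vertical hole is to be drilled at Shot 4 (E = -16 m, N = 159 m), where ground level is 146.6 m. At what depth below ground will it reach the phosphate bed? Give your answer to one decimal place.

29.4 m

Two edge vectors: Shot 1→Shot 2 = (30, 10, -7.5), Shot 1→Shot 3 = (-193, 193, -7.5).
Normal n = (Shot 1→Shot 2) × (Shot 1→Shot 3) = (1372.5, 1672.5, 7720).
So ∂z/∂E = −n_x/n_z = −0.17778 and ∂z/∂N = −n_y/n_z = −0.21665.
Intercept c from Shot 1: 132.4 + 39.11 − 22.75 = 148.76.
At (-16, 159): z_contact = 2.84 − 34.45 + 148.76 = 117.16 m.
Depth below ground = 146.6 − 117.16 = 29.4 m.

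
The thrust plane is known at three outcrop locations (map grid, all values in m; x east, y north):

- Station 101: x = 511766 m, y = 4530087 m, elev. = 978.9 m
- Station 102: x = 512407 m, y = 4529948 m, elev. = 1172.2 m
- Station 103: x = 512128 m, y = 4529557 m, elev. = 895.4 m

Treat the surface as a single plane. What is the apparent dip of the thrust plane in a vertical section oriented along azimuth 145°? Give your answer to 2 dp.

Let the plane be z = a·x + b·y + c.
Station 102−Station 101: 641a − 139b = 193.3;  Station 103−Station 101: 362a − 530b = −83.5.
Solving gives a = 0.39409, b = 0.42672.
Unit vector along 145° is (sin 145°, cos 145°) = (0.5736, -0.8192).
Slope in that direction = a·(0.5736) + b·(-0.8192) = −0.12351.
Apparent dip = arctan|0.12351| = 7.04° (true dip is 30.2°, so apparent ≤ true as expected).

7.04°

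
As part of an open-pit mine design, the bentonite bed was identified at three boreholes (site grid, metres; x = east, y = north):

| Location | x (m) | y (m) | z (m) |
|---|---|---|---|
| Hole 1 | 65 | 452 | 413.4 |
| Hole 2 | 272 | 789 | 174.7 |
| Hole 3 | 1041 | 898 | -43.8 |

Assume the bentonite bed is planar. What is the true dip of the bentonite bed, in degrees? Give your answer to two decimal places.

Let the plane be z = a·x + b·y + c.
Hole 2−Hole 1: 207a + 337b = −238.7;  Hole 3−Hole 1: 976a + 446b = −457.2.
Solving gives a = −0.20126, b = −0.58469.
Gradient magnitude |∇z| = √(a² + b²) = √(0.04051 + 0.34186) = 0.61836.
True dip = arctan(0.61836) = 31.73°, dipping toward NNE (azimuth ≈ 019°).

31.73°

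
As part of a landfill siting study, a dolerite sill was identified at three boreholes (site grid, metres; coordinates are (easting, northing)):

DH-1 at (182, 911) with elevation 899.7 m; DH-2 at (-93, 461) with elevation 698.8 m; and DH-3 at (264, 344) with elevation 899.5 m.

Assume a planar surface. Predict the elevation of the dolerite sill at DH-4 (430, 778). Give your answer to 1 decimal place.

1034.7 m

Let the plane be z = a·E + b·N + c.
DH-2−DH-1: −275a − 450b = −200.9;  DH-3−DH-1: 82a − 567b = −0.2.
Solving gives a = 0.59028, b = 0.08572.
Then c = 899.7 − a·182 − b·911 = 714.18.
At (430, 778): z = 253.8 + 66.7 + 714.18 = 1034.7 m.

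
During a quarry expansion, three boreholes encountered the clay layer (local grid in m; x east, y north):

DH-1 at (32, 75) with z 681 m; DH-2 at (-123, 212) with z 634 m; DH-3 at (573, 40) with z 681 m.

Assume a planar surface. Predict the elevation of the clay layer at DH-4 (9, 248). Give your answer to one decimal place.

617.5 m

Two edge vectors: DH-1→DH-2 = (-155, 137, -47), DH-1→DH-3 = (541, -35, 0).
Normal n = (DH-1→DH-2) × (DH-1→DH-3) = (-1645, -25427, -68692).
So ∂z/∂x = −n_x/n_z = −0.02395 and ∂z/∂y = −n_y/n_z = −0.37016.
Intercept c from DH-1: 681 + 0.77 + 27.76 = 709.53.
At (9, 248): z = −0.2 − 91.8 + 709.53 = 617.5 m.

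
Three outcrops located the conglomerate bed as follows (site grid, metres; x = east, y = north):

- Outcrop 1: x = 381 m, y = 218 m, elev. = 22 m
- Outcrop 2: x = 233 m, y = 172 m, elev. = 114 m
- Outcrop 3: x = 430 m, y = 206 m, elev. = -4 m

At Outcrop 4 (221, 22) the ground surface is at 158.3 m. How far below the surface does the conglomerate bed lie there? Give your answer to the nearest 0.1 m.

12.9 m

Two edge vectors: Outcrop 1→Outcrop 2 = (-148, -46, 92), Outcrop 1→Outcrop 3 = (49, -12, -26).
Normal n = (Outcrop 1→Outcrop 2) × (Outcrop 1→Outcrop 3) = (2300, 660, 4030).
So ∂z/∂x = −n_x/n_z = −0.57072 and ∂z/∂y = −n_y/n_z = −0.16377.
Intercept c from Outcrop 1: 22 + 217.44 + 35.70 = 275.15.
At (221, 22): z_contact = −126.13 − 3.60 + 275.15 = 145.41 m.
Depth below ground = 158.3 − 145.41 = 12.9 m.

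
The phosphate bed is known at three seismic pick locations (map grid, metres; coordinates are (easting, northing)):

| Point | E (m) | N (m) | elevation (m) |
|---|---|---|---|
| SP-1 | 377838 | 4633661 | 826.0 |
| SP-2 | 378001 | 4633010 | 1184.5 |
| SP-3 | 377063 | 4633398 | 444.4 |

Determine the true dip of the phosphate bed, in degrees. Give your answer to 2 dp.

36.49°

Let the plane be z = a·E + b·N + c.
SP-2−SP-1: 163a − 651b = 358.5;  SP-3−SP-1: −775a − 263b = −381.6.
Solving gives a = 0.62607, b = −0.39393.
Gradient magnitude |∇z| = √(a² + b²) = √(0.39196 + 0.15518) = 0.73969.
True dip = arctan(0.73969) = 36.49°, dipping toward WNW (azimuth ≈ 302°).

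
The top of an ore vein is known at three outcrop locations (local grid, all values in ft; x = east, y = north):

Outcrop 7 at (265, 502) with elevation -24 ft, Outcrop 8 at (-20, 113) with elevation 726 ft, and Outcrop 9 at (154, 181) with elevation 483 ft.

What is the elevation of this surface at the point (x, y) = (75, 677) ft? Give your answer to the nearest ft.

Let the plane be z = a·x + b·y + c.
Outcrop 8−Outcrop 7: −285a − 389b = 750;  Outcrop 9−Outcrop 7: −111a − 321b = 507.
Solving gives a = −0.90107, b = −1.26785.
Then c = -24 − a·265 − b·502 = 851.25.
At (75, 677): z = −67.6 − 858.3 + 851.25 = -74.7 ft.

-75 ft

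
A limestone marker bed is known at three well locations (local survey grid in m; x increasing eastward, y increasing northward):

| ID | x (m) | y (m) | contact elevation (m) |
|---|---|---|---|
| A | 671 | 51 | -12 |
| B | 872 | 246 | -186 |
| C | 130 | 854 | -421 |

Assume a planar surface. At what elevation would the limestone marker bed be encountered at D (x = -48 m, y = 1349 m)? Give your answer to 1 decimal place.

-708.1 m

Let the plane be z = a·x + b·y + c.
B−A: 201a + 195b = −174;  C−A: −541a + 803b = −409.
Solving gives a = −0.224681, b = −0.660713.
Then c = -12 − a·671 − b·51 = 172.46.
At (-48, 1349): z = 10.8 − 891.3 + 172.46 = -708.1 m.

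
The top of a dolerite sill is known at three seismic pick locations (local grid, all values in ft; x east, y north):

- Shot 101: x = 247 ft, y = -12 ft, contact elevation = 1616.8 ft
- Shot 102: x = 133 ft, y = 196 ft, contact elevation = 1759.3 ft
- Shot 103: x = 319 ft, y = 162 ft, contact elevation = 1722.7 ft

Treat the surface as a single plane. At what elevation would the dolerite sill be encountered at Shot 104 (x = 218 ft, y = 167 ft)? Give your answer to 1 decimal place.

Two edge vectors: Shot 101→Shot 102 = (-114, 208, 142.5), Shot 101→Shot 103 = (72, 174, 105.9).
Normal n = (Shot 101→Shot 102) × (Shot 101→Shot 103) = (-2767.8, 22332.6, -34812).
So ∂z/∂x = −n_x/n_z = −0.07951 and ∂z/∂y = −n_y/n_z = 0.64152.
Intercept c from Shot 101: 1616.8 + 19.64 + 7.70 = 1644.14.
At (218, 167): z = −17.3 + 107.1 + 1644.14 = 1733.9 ft.

1733.9 ft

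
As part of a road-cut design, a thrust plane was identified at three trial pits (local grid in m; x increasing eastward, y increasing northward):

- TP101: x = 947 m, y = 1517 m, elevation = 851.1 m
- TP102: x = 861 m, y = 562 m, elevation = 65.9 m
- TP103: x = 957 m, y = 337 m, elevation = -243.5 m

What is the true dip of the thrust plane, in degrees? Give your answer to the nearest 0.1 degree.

54.7°

Two edge vectors: TP101→TP102 = (-86, -955, -785.2), TP101→TP103 = (10, -1180, -1094.6).
Normal n = (TP101→TP102) × (TP101→TP103) = (118807, -101987.6, 111030).
So ∂z/∂x = −n_x/n_z = −1.07004 and ∂z/∂y = −n_y/n_z = 0.91856.
Gradient magnitude |∇z| = √(a² + b²) = √(1.14499 + 0.84375) = 1.41023.
True dip = arctan(1.41023) = 54.7°, dipping toward SE (azimuth ≈ 131°).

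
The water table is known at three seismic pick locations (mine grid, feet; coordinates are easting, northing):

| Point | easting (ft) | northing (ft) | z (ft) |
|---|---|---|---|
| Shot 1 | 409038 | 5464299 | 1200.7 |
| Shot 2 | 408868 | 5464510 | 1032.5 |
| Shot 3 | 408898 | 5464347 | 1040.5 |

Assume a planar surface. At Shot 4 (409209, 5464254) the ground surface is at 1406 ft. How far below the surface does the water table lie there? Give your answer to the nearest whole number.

7 ft

Two edge vectors: Shot 1→Shot 2 = (-170, 211, -168.2), Shot 1→Shot 3 = (-140, 48, -160.2).
Normal n = (Shot 1→Shot 2) × (Shot 1→Shot 3) = (-25728.6, -3686, 21380).
So ∂z/∂easting = −n_x/n_z = 1.20339570 and ∂z/∂northing = −n_y/n_z = 0.17240412.
Intercept c from Shot 1: 1200.7 − 492234.57 − 942067.64 = −1433101.51.
At (409209, 5464254): z_contact = 492440.3 + 942059.9 − 1433101.51 = 1398.7 ft.
Depth below ground = 1406 − 1398.7 = 7 ft.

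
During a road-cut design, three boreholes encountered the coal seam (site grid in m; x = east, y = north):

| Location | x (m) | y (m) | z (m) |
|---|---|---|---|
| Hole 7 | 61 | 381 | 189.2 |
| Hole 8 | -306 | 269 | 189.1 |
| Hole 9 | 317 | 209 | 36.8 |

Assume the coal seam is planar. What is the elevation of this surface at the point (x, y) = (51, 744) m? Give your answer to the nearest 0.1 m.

Two edge vectors: Hole 7→Hole 8 = (-367, -112, -0.1), Hole 7→Hole 9 = (256, -172, -152.4).
Normal n = (Hole 7→Hole 8) × (Hole 7→Hole 9) = (17051.6, -55956.4, 91796).
So ∂z/∂x = −n_x/n_z = −0.18576 and ∂z/∂y = −n_y/n_z = 0.60957.
Intercept c from Hole 7: 189.2 + 11.33 − 232.25 = −31.72.
At (51, 744): z = −9.5 + 453.5 − 31.72 = 412.3 m.

412.3 m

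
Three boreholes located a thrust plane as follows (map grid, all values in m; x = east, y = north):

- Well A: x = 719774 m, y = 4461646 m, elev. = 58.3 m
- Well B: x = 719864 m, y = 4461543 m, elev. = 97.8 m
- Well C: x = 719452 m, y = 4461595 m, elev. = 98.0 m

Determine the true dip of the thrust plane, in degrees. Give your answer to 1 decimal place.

Two edge vectors: Well A→Well B = (90, -103, 39.5), Well A→Well C = (-322, -51, 39.7).
Normal n = (Well A→Well B) × (Well A→Well C) = (-2074.6, -16292, -37756).
So ∂z/∂x = −n_x/n_z = −0.05495 and ∂z/∂y = −n_y/n_z = −0.43151.
Gradient magnitude |∇z| = √(a² + b²) = √(0.00302 + 0.18620) = 0.43499.
True dip = arctan(0.43499) = 23.5°, dipping toward N (azimuth ≈ 007°).

23.5°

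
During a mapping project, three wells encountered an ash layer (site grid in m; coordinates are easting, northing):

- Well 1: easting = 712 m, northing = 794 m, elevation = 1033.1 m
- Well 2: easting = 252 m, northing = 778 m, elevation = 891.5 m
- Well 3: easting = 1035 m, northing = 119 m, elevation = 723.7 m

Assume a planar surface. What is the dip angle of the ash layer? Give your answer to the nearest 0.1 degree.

Let the plane be z = a·easting + b·northing + c.
Well 2−Well 1: −460a − 16b = −141.6;  Well 3−Well 1: 323a − 675b = −309.4.
Solving gives a = 0.28710, b = 0.59576.
Gradient magnitude |∇z| = √(a² + b²) = √(0.08243 + 0.35492) = 0.66133.
True dip = arctan(0.66133) = 33.5°, dipping toward SSW (azimuth ≈ 206°).

33.5°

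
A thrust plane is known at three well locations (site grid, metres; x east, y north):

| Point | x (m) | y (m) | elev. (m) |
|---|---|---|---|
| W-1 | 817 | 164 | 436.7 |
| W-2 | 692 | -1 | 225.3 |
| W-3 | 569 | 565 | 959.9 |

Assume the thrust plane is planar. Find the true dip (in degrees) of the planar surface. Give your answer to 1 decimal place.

Let the plane be z = a·x + b·y + c.
W-2−W-1: −125a − 165b = −211.4;  W-3−W-1: −248a + 401b = 523.2.
Solving gives a = −0.01710, b = 1.29416.
Gradient magnitude |∇z| = √(a² + b²) = √(0.00029 + 1.67486) = 1.29428.
True dip = arctan(1.29428) = 52.3°, dipping toward S (azimuth ≈ 179°).

52.3°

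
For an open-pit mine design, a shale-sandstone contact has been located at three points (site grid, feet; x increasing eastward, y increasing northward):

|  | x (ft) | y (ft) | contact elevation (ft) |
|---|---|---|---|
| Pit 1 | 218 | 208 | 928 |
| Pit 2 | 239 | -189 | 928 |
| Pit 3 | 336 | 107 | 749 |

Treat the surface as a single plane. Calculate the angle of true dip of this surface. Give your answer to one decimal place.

Let the plane be z = a·x + b·y + c.
Pit 2−Pit 1: 21a − 397b = 0;  Pit 3−Pit 1: 118a − 101b = −179.
Solving gives a = −1.58889, b = −0.08405.
Gradient magnitude |∇z| = √(a² + b²) = √(2.52456 + 0.00706) = 1.59111.
True dip = arctan(1.59111) = 57.9°, dipping toward E (azimuth ≈ 087°).

57.9°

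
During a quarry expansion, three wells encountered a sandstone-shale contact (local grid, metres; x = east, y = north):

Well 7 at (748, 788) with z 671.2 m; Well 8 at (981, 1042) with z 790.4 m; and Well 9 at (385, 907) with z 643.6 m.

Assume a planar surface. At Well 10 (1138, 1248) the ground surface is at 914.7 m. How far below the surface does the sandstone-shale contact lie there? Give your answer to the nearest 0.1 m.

33.3 m

Two edge vectors: Well 7→Well 8 = (233, 254, 119.2), Well 7→Well 9 = (-363, 119, -27.6).
Normal n = (Well 7→Well 8) × (Well 7→Well 9) = (-21195.2, -36838.8, 119929).
So ∂z/∂x = −n_x/n_z = 0.176731 and ∂z/∂y = −n_y/n_z = 0.307172.
Intercept c from Well 7: 671.2 − 132.19 − 242.05 = 296.95.
At (1138, 1248): z_contact = 201.12 + 383.35 + 296.95 = 881.42 m.
Depth below ground = 914.7 − 881.42 = 33.3 m.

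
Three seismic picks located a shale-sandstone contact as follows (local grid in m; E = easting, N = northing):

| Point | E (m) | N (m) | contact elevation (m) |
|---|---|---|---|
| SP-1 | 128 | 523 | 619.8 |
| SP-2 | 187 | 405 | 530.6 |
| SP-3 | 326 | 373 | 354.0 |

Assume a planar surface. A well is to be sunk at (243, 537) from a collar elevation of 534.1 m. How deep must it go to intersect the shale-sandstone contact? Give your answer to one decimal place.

54.9 m

Let the plane be z = a·E + b·N + c.
SP-2−SP-1: 59a − 118b = −89.2;  SP-3−SP-1: 198a − 150b = −265.8.
Solving gives a = −1.23911, b = 0.13638.
Then c = 619.8 − a·128 − b·523 = 707.08.
At (243, 537): z_contact = −301.10 + 73.24 + 707.08 = 479.21 m.
Depth below ground = 534.1 − 479.21 = 54.9 m.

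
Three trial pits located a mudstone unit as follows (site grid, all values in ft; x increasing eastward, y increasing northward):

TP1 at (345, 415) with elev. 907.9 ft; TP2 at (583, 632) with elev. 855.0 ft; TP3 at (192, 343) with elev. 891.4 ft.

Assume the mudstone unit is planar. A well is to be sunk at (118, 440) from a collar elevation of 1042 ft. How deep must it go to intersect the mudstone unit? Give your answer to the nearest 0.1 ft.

Let the plane be z = a·x + b·y + c.
TP2−TP1: 238a + 217b = −52.9;  TP3−TP1: −153a − 72b = −16.5.
Solving gives a = 0.45996, b = −0.74825.
Then c = 907.9 − a·345 − b·415 = 1059.74.
At (118, 440): z_contact = 54.28 − 329.23 + 1059.74 = 784.78 ft.
Depth below ground = 1042 − 784.78 = 257.2 ft.

257.2 ft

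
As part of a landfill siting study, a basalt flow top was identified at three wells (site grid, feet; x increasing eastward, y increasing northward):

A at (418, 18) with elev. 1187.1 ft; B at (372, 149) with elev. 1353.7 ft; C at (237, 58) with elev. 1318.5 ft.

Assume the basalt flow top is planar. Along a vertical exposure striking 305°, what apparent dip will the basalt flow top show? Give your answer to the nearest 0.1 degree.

45.8°

Two edge vectors: A→B = (-46, 131, 166.6), A→C = (-181, 40, 131.4).
Normal n = (A→B) × (A→C) = (10549.4, -24110.2, 21871).
So ∂z/∂x = −n_x/n_z = −0.48235 and ∂z/∂y = −n_y/n_z = 1.10238.
Unit vector along 305° is (sin 305°, cos 305°) = (-0.8192, 0.5736).
Slope in that direction = a·(-0.8192) + b·(0.5736) = 1.02742.
Apparent dip = arctan|1.02742| = 45.8° (true dip is 50.3°, so apparent ≤ true as expected).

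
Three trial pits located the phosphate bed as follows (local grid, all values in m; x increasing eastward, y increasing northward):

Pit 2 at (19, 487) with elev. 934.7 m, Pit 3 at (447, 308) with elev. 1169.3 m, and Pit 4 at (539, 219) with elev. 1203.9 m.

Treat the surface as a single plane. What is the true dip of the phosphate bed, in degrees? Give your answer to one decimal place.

Two edge vectors: Pit 2→Pit 3 = (428, -179, 234.6), Pit 2→Pit 4 = (520, -268, 269.2).
Normal n = (Pit 2→Pit 3) × (Pit 2→Pit 4) = (14686, 6774.4, -21624).
So ∂z/∂x = −n_x/n_z = 0.67915 and ∂z/∂y = −n_y/n_z = 0.31328.
Gradient magnitude |∇z| = √(a² + b²) = √(0.46125 + 0.09815) = 0.74793.
True dip = arctan(0.74793) = 36.8°, dipping toward WSW (azimuth ≈ 245°).

36.8°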